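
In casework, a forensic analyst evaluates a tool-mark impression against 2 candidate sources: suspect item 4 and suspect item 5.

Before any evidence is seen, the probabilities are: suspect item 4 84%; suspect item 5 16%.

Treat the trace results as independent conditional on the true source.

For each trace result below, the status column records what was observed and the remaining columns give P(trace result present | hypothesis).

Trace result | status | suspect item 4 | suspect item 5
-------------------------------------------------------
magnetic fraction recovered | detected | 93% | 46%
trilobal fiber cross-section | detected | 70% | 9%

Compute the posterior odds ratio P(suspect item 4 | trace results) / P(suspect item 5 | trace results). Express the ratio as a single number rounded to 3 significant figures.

Unnormalized posterior weight (prior times the trace result likelihoods) for each of the two hypotheses:
  suspect item 4: 0.84 × 0.93 × 0.70 = 0.54684
  suspect item 5: 0.16 × 0.46 × 0.09 = 0.006624
Posterior odds = 0.54684 / 0.006624 ≈ 82.6.

82.6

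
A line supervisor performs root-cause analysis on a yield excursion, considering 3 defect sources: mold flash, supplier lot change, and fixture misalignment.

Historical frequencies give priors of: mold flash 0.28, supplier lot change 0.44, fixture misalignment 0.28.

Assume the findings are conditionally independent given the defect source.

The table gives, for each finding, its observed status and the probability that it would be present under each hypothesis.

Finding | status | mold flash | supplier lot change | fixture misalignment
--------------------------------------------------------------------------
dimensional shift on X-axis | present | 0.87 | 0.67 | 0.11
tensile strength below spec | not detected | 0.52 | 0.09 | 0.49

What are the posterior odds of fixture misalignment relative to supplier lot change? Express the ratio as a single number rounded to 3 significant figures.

Unnormalized posterior weight (prior times the finding likelihoods) for each of the two hypotheses (using 1 − P(present | H) for each absent finding):
  fixture misalignment: 0.28 × 0.11 × (1 − 0.49) = 0.015708
  supplier lot change: 0.44 × 0.67 × (1 − 0.09) = 0.26827
Odds(fixture misalignment : supplier lot change) = 0.015708 / 0.26827 ≈ 0.0586.

0.0586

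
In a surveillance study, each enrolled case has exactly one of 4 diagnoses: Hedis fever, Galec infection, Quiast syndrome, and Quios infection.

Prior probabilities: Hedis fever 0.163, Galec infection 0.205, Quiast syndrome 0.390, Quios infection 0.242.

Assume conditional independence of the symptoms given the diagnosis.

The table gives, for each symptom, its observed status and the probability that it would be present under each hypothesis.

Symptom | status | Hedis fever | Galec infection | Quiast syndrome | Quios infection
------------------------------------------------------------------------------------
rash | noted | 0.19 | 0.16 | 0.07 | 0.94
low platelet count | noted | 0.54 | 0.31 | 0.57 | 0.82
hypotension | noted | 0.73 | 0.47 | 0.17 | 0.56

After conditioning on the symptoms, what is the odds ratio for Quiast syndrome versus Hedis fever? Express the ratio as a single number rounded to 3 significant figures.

Posterior odds equal prior odds times the likelihood ratio; only the two competing hypotheses matter.
  Quiast syndrome: 0.390 × 0.07 × 0.57 × 0.17 = 0.0026454
  Hedis fever: 0.163 × 0.19 × 0.54 × 0.73 = 0.012208
Posterior odds = 0.0026454 / 0.012208 ≈ 0.217.

0.217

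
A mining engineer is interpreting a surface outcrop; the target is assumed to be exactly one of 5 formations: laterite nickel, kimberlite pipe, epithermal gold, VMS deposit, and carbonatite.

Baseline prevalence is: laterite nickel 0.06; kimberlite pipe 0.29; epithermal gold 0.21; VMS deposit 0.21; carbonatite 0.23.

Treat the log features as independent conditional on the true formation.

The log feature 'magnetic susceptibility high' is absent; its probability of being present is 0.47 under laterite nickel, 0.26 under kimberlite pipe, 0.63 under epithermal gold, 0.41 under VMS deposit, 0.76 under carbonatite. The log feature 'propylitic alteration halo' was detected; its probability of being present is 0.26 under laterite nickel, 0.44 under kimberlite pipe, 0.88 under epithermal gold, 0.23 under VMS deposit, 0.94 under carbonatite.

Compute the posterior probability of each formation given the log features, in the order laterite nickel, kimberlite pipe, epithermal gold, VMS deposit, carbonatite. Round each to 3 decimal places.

0.033, 0.376, 0.272, 0.113, 0.206

For each hypothesis, the unnormalized posterior weight is prior × product of the log feature likelihoods (using 1 − P(present | H) for each absent log feature):
  laterite nickel: 0.06 × (1 − 0.47) × 0.26 = 0.008268
  kimberlite pipe: 0.29 × (1 − 0.26) × 0.44 = 0.094424
  epithermal gold: 0.21 × (1 − 0.63) × 0.88 = 0.068376
  VMS deposit: 0.21 × (1 − 0.41) × 0.23 = 0.028497
  carbonatite: 0.23 × (1 − 0.76) × 0.94 = 0.051888
Normalizing constant Z = 0.008268 + 0.094424 + 0.068376 + 0.028497 + 0.051888 = 0.25145.
P(laterite nickel | evidence) = 0.008268 / 0.25145 ≈ 0.033
P(kimberlite pipe | evidence) = 0.094424 / 0.25145 ≈ 0.376
P(epithermal gold | evidence) = 0.068376 / 0.25145 ≈ 0.272
P(VMS deposit | evidence) = 0.028497 / 0.25145 ≈ 0.113
P(carbonatite | evidence) = 0.051888 / 0.25145 ≈ 0.206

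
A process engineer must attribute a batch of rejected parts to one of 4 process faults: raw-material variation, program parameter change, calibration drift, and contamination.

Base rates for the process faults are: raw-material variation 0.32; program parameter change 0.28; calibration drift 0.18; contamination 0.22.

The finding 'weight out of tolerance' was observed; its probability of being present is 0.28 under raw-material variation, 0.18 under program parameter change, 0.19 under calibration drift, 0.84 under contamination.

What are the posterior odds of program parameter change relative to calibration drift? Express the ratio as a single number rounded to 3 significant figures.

1.47

Unnormalized posterior weight (prior times the finding likelihood) for each of the two hypotheses:
  program parameter change: 0.28 × 0.18 = 0.0504
  calibration drift: 0.18 × 0.19 = 0.0342
Odds(program parameter change : calibration drift) = 0.0504 / 0.0342 ≈ 1.47.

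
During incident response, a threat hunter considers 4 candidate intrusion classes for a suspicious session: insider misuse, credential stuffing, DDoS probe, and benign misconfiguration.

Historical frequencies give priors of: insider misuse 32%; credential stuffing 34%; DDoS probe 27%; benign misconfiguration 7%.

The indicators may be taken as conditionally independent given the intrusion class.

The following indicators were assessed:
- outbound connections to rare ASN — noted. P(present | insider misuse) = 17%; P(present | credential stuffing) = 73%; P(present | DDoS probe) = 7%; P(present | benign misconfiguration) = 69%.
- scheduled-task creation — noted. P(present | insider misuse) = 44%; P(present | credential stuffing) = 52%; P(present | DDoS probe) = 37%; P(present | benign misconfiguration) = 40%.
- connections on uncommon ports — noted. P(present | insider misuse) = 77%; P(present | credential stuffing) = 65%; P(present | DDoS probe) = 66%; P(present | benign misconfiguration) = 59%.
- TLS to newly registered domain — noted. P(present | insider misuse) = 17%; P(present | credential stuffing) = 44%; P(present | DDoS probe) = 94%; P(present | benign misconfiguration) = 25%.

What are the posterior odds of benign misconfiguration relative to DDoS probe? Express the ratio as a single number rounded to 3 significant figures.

0.657

The normalizing constant cancels in an odds ratio, so compute prior × likelihood for the two hypotheses only:
  benign misconfiguration: 0.07 × 0.69 × 0.40 × 0.59 × 0.25 = 0.0028497
  DDoS probe: 0.27 × 0.07 × 0.37 × 0.66 × 0.94 = 0.0043385
Posterior odds = 0.0028497 / 0.0043385 ≈ 0.657.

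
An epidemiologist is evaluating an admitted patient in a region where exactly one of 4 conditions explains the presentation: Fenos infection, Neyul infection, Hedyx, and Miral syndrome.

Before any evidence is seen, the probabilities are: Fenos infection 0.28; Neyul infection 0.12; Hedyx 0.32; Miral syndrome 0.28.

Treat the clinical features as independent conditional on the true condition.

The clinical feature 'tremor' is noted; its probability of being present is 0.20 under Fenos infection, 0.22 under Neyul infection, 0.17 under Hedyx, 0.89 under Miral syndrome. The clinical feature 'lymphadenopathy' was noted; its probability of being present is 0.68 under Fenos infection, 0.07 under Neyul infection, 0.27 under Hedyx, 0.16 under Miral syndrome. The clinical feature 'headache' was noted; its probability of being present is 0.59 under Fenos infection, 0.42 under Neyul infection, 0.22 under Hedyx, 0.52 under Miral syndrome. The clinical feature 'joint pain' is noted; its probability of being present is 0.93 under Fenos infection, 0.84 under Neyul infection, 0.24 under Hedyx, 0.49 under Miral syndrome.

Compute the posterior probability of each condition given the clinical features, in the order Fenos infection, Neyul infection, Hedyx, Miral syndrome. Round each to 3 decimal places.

For each hypothesis, the unnormalized posterior weight is prior × product of the clinical feature likelihoods:
  Fenos infection: 0.28 × 0.20 × 0.68 × 0.59 × 0.93 = 0.020894
  Neyul infection: 0.12 × 0.22 × 0.07 × 0.42 × 0.84 = 0.00065197
  Hedyx: 0.32 × 0.17 × 0.27 × 0.22 × 0.24 = 0.00077553
  Miral syndrome: 0.28 × 0.89 × 0.16 × 0.52 × 0.49 = 0.010159
Marginal likelihood of the evidence = 0.032481.
P(Fenos infection | evidence) = 0.020894 / 0.032481 ≈ 0.643
P(Neyul infection | evidence) = 0.00065197 / 0.032481 ≈ 0.020
P(Hedyx | evidence) = 0.00077553 / 0.032481 ≈ 0.024
P(Miral syndrome | evidence) = 0.010159 / 0.032481 ≈ 0.313

0.643, 0.020, 0.024, 0.313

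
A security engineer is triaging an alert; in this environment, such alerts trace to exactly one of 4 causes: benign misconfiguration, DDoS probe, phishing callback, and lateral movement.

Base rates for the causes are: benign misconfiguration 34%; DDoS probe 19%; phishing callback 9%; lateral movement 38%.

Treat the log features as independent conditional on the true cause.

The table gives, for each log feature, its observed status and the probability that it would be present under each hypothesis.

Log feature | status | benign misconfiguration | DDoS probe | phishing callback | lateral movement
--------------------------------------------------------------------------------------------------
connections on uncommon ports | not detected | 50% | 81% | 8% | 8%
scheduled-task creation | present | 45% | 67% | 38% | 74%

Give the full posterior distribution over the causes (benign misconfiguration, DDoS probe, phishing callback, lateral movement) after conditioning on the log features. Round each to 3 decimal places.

For each hypothesis, the unnormalized posterior weight is prior × product of the log feature likelihoods (using 1 − P(present | H) for each absent log feature):
  benign misconfiguration: 0.34 × (1 − 0.50) × 0.45 = 0.0765
  DDoS probe: 0.19 × (1 − 0.81) × 0.67 = 0.024187
  phishing callback: 0.09 × (1 − 0.08) × 0.38 = 0.031464
  lateral movement: 0.38 × (1 − 0.08) × 0.74 = 0.2587
Marginal likelihood of the evidence = 0.39086.
P(benign misconfiguration | evidence) = 0.0765 / 0.39086 ≈ 0.196
P(DDoS probe | evidence) = 0.024187 / 0.39086 ≈ 0.062
P(phishing callback | evidence) = 0.031464 / 0.39086 ≈ 0.081
P(lateral movement | evidence) = 0.2587 / 0.39086 ≈ 0.662

0.196, 0.062, 0.081, 0.662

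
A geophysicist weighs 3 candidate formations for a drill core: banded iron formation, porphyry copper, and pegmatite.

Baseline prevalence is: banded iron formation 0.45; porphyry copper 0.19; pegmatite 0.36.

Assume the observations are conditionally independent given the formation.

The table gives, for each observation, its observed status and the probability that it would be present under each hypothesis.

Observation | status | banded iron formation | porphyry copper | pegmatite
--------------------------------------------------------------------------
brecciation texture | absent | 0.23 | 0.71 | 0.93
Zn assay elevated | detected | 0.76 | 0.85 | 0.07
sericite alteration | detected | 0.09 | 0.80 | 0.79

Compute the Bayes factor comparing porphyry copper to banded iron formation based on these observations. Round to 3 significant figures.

Take the product of per-observation likelihoods under each hypothesis (using 1 − P(present | H) for each absent observation), then divide.
  porphyry copper: (1 − 0.71) × 0.85 × 0.80 = 0.1972
  banded iron formation: (1 − 0.23) × 0.76 × 0.09 = 0.052668
Bayes factor = 0.1972 / 0.052668 ≈ 3.74

3.74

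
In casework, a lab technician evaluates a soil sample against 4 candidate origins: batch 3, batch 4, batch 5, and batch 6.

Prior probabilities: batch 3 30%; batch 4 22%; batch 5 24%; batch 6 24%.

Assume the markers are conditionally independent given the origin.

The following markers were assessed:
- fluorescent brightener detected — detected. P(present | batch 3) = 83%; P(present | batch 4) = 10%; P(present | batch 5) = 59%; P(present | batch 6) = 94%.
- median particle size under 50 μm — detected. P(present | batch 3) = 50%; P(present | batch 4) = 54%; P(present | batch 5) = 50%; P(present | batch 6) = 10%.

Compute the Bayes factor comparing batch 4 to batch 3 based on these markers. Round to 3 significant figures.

0.130

The Bayes factor is the ratio of the joint likelihoods of the marker pattern under the two hypotheses.
  batch 4: 0.10 × 0.54 = 0.054
  batch 3: 0.83 × 0.50 = 0.415
Bayes factor = 0.054 / 0.415 ≈ 0.130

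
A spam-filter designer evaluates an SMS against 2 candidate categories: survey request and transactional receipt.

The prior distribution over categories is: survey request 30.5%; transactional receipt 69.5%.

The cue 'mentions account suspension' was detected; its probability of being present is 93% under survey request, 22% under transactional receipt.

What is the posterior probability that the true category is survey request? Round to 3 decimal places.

0.650

Multiply each prior by the likelihood of the cue:
  survey request: 0.305 × 0.93 = 0.28365
  transactional receipt: 0.695 × 0.22 = 0.1529
Marginal likelihood of the evidence = 0.43655.
P(survey request | evidence) = 0.28365 / 0.43655 ≈ 0.650.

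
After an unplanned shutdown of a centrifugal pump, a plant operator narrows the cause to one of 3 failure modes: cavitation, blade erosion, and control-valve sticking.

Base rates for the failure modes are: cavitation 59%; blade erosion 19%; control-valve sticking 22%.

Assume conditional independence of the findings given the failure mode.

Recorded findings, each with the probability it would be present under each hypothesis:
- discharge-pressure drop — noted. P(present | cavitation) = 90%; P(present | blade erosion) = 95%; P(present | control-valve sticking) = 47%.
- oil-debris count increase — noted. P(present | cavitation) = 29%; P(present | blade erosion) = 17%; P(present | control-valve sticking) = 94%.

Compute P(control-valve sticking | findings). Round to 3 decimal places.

Multiply each prior by the joint likelihood of the evidence pattern:
  cavitation: 0.59 × 0.90 × 0.29 = 0.15399
  blade erosion: 0.19 × 0.95 × 0.17 = 0.030685
  control-valve sticking: 0.22 × 0.47 × 0.94 = 0.097196
Normalizing constant Z = 0.15399 + 0.030685 + 0.097196 = 0.28187.
P(control-valve sticking | evidence) = 0.097196 / 0.28187 ≈ 0.345.

0.345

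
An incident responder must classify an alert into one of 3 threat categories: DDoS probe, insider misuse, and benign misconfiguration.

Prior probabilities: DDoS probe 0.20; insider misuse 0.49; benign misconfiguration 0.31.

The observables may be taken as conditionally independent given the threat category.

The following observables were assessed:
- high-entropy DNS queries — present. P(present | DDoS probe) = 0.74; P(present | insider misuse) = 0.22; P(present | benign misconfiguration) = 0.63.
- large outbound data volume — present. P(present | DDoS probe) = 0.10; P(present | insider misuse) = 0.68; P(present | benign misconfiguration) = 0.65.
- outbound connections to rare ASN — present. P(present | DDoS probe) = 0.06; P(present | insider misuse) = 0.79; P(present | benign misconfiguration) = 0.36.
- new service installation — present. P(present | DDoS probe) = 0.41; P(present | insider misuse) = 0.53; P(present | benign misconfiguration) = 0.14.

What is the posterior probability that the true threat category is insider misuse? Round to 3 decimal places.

0.819

By Bayes' rule with conditional independence, the unnormalized weight for each hypothesis is prior × ∏ likelihoods:
  DDoS probe: 0.20 × 0.74 × 0.10 × 0.06 × 0.41 = 0.00036408
  insider misuse: 0.49 × 0.22 × 0.68 × 0.79 × 0.53 = 0.030692
  benign misconfiguration: 0.31 × 0.63 × 0.65 × 0.36 × 0.14 = 0.006398
Marginal likelihood of the evidence = 0.037454.
P(insider misuse | evidence) = 0.030692 / 0.037454 ≈ 0.819.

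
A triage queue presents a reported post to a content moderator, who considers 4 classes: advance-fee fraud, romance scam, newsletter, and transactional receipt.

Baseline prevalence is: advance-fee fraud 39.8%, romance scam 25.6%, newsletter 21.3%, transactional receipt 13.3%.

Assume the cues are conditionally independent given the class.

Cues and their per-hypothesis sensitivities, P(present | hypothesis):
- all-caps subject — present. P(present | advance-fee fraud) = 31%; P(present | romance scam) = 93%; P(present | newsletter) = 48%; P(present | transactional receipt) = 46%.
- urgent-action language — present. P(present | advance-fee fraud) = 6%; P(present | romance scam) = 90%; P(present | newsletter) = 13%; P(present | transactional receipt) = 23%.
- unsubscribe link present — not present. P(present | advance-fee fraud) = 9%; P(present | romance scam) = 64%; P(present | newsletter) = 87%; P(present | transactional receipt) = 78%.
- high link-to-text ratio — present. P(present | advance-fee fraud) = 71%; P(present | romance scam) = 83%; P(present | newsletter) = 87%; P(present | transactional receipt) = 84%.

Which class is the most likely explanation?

Multiply each prior by the joint likelihood of the cue pattern (using 1 − P(present | H) for each absent cue):
  advance-fee fraud: 0.398 × 0.31 × 0.06 × (1 − 0.09) × 0.71 = 0.0047829
  romance scam: 0.256 × 0.93 × 0.90 × (1 − 0.64) × 0.83 = 0.064024
  newsletter: 0.213 × 0.48 × 0.13 × (1 − 0.87) × 0.87 = 0.0015032
  transactional receipt: 0.133 × 0.46 × 0.23 × (1 − 0.78) × 0.84 = 0.0026004
Marginal likelihood of the evidence = 0.072911.
P(advance-fee fraud | evidence) ≈ 0.0047829 / 0.072911 ≈ 0.066
P(romance scam | evidence) ≈ 0.064024 / 0.072911 ≈ 0.878
P(newsletter | evidence) ≈ 0.0015032 / 0.072911 ≈ 0.021
P(transactional receipt | evidence) ≈ 0.0026004 / 0.072911 ≈ 0.036
The largest is 0.878, so romance scam is most probable.

romance scam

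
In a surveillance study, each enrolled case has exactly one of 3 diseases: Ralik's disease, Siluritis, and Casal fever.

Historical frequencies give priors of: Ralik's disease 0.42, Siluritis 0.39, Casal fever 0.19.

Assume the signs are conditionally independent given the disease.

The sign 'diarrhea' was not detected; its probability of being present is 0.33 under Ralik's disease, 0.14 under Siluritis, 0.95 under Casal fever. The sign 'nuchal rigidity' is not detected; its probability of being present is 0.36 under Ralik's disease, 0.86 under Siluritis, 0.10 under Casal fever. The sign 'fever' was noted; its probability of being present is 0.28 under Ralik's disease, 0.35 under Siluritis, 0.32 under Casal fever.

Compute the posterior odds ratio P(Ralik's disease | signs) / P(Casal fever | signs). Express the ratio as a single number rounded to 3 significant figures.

18.4

Posterior odds equal prior odds times the likelihood ratio; only the two competing hypotheses matter (using 1 − P(present | H) for each absent sign).
  Ralik's disease: 0.42 × (1 − 0.33) × (1 − 0.36) × 0.28 = 0.050427
  Casal fever: 0.19 × (1 − 0.95) × (1 − 0.10) × 0.32 = 0.002736
Posterior odds = 0.050427 / 0.002736 ≈ 18.4.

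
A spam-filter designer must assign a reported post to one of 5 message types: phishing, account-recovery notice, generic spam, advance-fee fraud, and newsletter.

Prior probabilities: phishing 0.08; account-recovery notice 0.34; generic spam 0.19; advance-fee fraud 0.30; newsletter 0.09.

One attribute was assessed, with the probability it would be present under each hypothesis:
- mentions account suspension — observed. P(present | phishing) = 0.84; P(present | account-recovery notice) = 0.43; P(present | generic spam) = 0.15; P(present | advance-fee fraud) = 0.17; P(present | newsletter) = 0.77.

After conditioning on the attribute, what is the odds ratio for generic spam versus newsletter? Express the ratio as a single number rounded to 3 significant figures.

Unnormalized posterior weight (prior times the attribute likelihood) for each of the two hypotheses:
  generic spam: 0.19 × 0.15 = 0.0285
  newsletter: 0.09 × 0.77 = 0.0693
Posterior odds = 0.0285 / 0.0693 ≈ 0.411.

0.411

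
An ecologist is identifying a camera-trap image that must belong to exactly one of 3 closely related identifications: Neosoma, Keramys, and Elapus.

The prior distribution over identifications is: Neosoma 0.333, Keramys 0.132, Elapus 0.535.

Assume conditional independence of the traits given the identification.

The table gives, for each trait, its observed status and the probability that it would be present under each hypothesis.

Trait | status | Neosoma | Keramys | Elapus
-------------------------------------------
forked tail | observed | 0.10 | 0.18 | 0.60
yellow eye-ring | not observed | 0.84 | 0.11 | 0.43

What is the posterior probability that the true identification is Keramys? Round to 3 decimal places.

For each hypothesis, the unnormalized posterior weight is prior × product of the trait likelihoods (using 1 − P(present | H) for each absent trait):
  Neosoma: 0.333 × 0.10 × (1 − 0.84) = 0.005328
  Keramys: 0.132 × 0.18 × (1 − 0.11) = 0.021146
  Elapus: 0.535 × 0.60 × (1 − 0.43) = 0.18297
The unnormalized weights sum to 0.20944.
P(Keramys | evidence) = 0.021146 / 0.20944 ≈ 0.101.

0.101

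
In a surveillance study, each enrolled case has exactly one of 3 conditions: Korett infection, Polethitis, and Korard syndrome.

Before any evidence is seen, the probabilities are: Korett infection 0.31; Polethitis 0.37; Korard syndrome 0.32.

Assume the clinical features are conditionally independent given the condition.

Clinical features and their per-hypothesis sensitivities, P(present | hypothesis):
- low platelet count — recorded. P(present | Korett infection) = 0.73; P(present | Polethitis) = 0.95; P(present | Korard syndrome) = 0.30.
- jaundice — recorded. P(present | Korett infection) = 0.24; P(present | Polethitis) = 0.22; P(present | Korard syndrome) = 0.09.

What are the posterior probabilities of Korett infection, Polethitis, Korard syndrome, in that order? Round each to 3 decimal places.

0.387, 0.551, 0.062

Multiply each prior by the joint likelihood of the clinical feature pattern:
  Korett infection: 0.31 × 0.73 × 0.24 = 0.054312
  Polethitis: 0.37 × 0.95 × 0.22 = 0.07733
  Korard syndrome: 0.32 × 0.30 × 0.09 = 0.00864
Marginal likelihood of the evidence = 0.14028.
P(Korett infection | evidence) = 0.054312 / 0.14028 ≈ 0.387
P(Polethitis | evidence) = 0.07733 / 0.14028 ≈ 0.551
P(Korard syndrome | evidence) = 0.00864 / 0.14028 ≈ 0.062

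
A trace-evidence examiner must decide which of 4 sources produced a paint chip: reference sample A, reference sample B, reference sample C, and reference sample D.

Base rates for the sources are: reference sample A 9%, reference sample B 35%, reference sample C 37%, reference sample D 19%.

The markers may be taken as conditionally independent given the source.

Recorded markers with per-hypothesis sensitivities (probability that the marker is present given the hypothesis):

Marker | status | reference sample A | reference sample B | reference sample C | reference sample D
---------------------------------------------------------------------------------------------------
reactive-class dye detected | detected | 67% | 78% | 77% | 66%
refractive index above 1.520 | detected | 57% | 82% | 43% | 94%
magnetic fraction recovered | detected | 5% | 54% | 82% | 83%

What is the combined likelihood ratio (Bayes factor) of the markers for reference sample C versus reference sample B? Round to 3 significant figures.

0.786

Joint likelihood of the marker pattern under each hypothesis:
  reference sample C: 0.77 × 0.43 × 0.82 = 0.2715
  reference sample B: 0.78 × 0.82 × 0.54 = 0.34538
Bayes factor = 0.2715 / 0.34538 ≈ 0.786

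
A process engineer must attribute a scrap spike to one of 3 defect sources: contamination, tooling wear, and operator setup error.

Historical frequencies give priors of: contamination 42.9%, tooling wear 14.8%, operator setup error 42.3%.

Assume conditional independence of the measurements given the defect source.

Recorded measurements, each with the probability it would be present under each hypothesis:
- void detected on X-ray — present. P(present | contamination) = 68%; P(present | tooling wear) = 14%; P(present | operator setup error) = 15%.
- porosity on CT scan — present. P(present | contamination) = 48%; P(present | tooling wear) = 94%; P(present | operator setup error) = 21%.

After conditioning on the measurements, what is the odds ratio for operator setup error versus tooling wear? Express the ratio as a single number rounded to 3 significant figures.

Posterior odds equal prior odds times the likelihood ratio; only the two competing hypotheses matter.
  operator setup error: 0.423 × 0.15 × 0.21 = 0.013324
  tooling wear: 0.148 × 0.14 × 0.94 = 0.019477
Posterior odds = 0.013324 / 0.019477 ≈ 0.684.

0.684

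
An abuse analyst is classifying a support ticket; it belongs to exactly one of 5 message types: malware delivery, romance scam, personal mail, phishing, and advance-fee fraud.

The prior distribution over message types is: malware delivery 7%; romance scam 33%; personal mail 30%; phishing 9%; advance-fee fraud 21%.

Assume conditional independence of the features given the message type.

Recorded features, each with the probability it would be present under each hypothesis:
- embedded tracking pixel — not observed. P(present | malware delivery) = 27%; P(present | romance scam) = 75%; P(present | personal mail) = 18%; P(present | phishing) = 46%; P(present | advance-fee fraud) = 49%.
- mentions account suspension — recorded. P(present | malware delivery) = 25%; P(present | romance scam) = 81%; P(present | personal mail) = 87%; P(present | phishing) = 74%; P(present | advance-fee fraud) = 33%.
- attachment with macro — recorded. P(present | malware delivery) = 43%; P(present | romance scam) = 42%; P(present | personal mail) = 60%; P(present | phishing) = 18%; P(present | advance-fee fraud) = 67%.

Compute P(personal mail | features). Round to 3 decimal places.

By Bayes' rule with conditional independence, the unnormalized weight for each hypothesis is prior × ∏ likelihoods (using 1 − P(present | H) for each absent feature):
  malware delivery: 0.07 × (1 − 0.27) × 0.25 × 0.43 = 0.0054933
  romance scam: 0.33 × (1 − 0.75) × 0.81 × 0.42 = 0.028067
  personal mail: 0.30 × (1 − 0.18) × 0.87 × 0.60 = 0.12841
  phishing: 0.09 × (1 − 0.46) × 0.74 × 0.18 = 0.0064735
  advance-fee fraud: 0.21 × (1 − 0.49) × 0.33 × 0.67 = 0.02368
Marginal likelihood of the evidence = 0.19213.
P(personal mail | evidence) = 0.12841 / 0.19213 ≈ 0.668.

0.668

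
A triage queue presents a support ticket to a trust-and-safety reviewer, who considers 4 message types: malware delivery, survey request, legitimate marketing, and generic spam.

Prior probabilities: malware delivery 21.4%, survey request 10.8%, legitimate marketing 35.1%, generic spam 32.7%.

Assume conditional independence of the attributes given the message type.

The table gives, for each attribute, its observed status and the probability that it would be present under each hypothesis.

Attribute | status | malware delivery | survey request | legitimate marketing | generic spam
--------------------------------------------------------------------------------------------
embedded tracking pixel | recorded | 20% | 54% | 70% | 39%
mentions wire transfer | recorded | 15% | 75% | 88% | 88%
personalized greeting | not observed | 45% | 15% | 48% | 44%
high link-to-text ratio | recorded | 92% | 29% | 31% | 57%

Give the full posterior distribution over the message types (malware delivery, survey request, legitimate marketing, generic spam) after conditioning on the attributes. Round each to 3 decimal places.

For each hypothesis, the unnormalized posterior weight is prior × product of the attribute likelihoods (using 1 − P(present | H) for each absent attribute):
  malware delivery: 0.214 × 0.20 × 0.15 × (1 − 0.45) × 0.92 = 0.0032485
  survey request: 0.108 × 0.54 × 0.75 × (1 − 0.15) × 0.29 = 0.010782
  legitimate marketing: 0.351 × 0.70 × 0.88 × (1 − 0.48) × 0.31 = 0.034854
  generic spam: 0.327 × 0.39 × 0.88 × (1 − 0.44) × 0.57 = 0.035823
The unnormalized weights sum to 0.084707.
P(malware delivery | evidence) = 0.0032485 / 0.084707 ≈ 0.038
P(survey request | evidence) = 0.010782 / 0.084707 ≈ 0.127
P(legitimate marketing | evidence) = 0.034854 / 0.084707 ≈ 0.411
P(generic spam | evidence) = 0.035823 / 0.084707 ≈ 0.423

0.038, 0.127, 0.411, 0.423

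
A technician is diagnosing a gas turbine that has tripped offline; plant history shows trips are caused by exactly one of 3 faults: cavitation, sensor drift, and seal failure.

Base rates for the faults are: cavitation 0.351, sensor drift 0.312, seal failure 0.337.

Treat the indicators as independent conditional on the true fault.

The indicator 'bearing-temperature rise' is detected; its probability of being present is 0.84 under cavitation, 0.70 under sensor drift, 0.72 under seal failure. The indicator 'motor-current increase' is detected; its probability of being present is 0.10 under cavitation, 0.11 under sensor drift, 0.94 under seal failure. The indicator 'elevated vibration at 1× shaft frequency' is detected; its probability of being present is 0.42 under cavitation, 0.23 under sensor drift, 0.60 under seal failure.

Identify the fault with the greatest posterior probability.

seal failure

For each hypothesis, the unnormalized posterior weight is prior × product of the indicator likelihoods:
  cavitation: 0.351 × 0.84 × 0.10 × 0.42 = 0.012383
  sensor drift: 0.312 × 0.70 × 0.11 × 0.23 = 0.0055255
  seal failure: 0.337 × 0.72 × 0.94 × 0.60 = 0.13685
Marginal likelihood of the evidence = 0.15476.
P(cavitation | evidence) ≈ 0.012383 / 0.15476 ≈ 0.080
P(sensor drift | evidence) ≈ 0.0055255 / 0.15476 ≈ 0.036
P(seal failure | evidence) ≈ 0.13685 / 0.15476 ≈ 0.884
The largest is 0.884, so seal failure is most probable.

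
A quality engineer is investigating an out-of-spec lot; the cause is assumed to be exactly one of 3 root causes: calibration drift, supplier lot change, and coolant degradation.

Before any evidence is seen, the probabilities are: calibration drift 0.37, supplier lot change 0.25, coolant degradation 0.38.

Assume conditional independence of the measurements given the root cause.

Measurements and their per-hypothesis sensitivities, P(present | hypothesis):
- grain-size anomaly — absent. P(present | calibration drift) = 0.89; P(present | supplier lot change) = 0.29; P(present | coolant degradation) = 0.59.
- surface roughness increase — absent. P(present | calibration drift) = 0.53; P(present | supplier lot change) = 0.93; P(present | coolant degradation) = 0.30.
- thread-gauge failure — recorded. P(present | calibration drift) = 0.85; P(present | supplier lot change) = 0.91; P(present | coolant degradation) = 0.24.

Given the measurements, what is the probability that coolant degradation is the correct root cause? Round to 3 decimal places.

0.487

Multiply each prior by the joint likelihood of the measurement pattern (using 1 − P(present | H) for each absent measurement):
  calibration drift: 0.37 × (1 − 0.89) × (1 − 0.53) × 0.85 = 0.01626
  supplier lot change: 0.25 × (1 − 0.29) × (1 − 0.93) × 0.91 = 0.011307
  coolant degradation: 0.38 × (1 − 0.59) × (1 − 0.30) × 0.24 = 0.026174
Marginal likelihood of the evidence = 0.053741.
P(coolant degradation | evidence) = 0.026174 / 0.053741 ≈ 0.487.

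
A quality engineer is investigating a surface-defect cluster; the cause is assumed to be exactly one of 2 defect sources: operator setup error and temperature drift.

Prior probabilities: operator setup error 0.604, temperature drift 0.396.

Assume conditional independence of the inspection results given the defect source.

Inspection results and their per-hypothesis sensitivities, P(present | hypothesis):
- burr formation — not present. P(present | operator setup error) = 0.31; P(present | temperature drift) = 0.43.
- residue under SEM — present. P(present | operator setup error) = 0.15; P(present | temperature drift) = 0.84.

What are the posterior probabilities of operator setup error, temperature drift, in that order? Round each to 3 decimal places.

For each hypothesis, the unnormalized posterior weight is prior × product of the inspection result likelihoods (using 1 − P(present | H) for each absent inspection result):
  operator setup error: 0.604 × (1 − 0.31) × 0.15 = 0.062514
  temperature drift: 0.396 × (1 − 0.43) × 0.84 = 0.1896
Marginal likelihood of the evidence = 0.25212.
P(operator setup error | evidence) = 0.062514 / 0.25212 ≈ 0.248
P(temperature drift | evidence) = 0.1896 / 0.25212 ≈ 0.752

0.248, 0.752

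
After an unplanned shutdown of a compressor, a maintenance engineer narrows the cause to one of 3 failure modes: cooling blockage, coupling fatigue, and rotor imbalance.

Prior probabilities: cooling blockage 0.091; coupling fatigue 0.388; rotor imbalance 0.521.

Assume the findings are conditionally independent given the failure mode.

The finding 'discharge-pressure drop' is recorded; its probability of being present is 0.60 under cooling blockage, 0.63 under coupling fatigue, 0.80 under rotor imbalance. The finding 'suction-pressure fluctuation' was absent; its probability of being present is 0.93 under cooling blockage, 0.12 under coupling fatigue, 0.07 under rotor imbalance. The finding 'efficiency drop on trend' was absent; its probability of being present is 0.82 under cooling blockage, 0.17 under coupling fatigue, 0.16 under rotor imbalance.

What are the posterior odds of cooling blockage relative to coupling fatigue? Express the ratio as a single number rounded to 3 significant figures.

Unnormalized posterior weight (prior times the finding likelihoods) for each of the two hypotheses (using 1 − P(present | H) for each absent finding):
  cooling blockage: 0.091 × 0.60 × (1 − 0.93) × (1 − 0.82) = 0.00068796
  coupling fatigue: 0.388 × 0.63 × (1 − 0.12) × (1 − 0.17) = 0.17854
Posterior odds = 0.00068796 / 0.17854 ≈ 0.00385.

0.00385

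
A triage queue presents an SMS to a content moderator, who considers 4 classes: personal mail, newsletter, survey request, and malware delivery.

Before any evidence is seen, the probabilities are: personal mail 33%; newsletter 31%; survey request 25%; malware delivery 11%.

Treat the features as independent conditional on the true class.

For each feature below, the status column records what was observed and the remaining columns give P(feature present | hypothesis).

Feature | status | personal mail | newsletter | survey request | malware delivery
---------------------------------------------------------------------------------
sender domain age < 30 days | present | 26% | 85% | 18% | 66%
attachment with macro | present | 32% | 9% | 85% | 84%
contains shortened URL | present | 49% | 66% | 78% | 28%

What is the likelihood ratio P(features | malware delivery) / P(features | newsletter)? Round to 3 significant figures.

3.07

The Bayes factor is the ratio of the joint likelihoods of the feature pattern under the two hypotheses.
  malware delivery: 0.66 × 0.84 × 0.28 = 0.15523
  newsletter: 0.85 × 0.09 × 0.66 = 0.05049
Bayes factor = 0.15523 / 0.05049 ≈ 3.07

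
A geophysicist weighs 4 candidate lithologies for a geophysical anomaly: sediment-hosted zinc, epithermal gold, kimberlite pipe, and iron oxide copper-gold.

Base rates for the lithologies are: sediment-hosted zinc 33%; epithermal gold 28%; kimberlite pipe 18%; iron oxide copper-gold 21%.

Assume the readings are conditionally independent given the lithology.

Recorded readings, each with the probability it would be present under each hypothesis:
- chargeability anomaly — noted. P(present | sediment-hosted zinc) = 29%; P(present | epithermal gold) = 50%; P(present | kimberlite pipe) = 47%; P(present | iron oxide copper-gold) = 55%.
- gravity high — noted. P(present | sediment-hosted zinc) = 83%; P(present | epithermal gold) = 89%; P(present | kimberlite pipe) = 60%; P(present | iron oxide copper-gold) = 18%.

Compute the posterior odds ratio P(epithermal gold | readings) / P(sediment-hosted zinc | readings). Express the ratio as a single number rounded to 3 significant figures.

Unnormalized posterior weight (prior times the reading likelihoods) for each of the two hypotheses:
  epithermal gold: 0.28 × 0.50 × 0.89 = 0.1246
  sediment-hosted zinc: 0.33 × 0.29 × 0.83 = 0.079431
Posterior odds = 0.1246 / 0.079431 ≈ 1.57.

1.57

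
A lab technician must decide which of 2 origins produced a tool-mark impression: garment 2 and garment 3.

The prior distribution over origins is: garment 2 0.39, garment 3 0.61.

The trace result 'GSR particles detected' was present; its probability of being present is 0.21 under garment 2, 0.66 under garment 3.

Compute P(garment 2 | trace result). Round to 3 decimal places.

Multiply each prior by the likelihood of the trace result:
  garment 2: 0.39 × 0.21 = 0.0819
  garment 3: 0.61 × 0.66 = 0.4026
Marginal likelihood of the evidence = 0.4845.
P(garment 2 | evidence) = 0.0819 / 0.4845 ≈ 0.169.

0.169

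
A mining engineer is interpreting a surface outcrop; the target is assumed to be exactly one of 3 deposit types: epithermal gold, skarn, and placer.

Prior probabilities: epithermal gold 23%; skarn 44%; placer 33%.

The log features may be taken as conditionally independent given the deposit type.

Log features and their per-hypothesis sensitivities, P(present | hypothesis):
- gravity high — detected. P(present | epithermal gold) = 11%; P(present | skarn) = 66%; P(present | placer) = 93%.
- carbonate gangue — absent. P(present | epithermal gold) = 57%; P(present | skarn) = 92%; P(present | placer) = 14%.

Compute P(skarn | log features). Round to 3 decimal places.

0.078

Multiply each prior by the joint likelihood of the log feature pattern (using 1 − P(present | H) for each absent log feature):
  epithermal gold: 0.23 × 0.11 × (1 − 0.57) = 0.010879
  skarn: 0.44 × 0.66 × (1 − 0.92) = 0.023232
  placer: 0.33 × 0.93 × (1 − 0.14) = 0.26393
The unnormalized weights sum to 0.29805.
P(skarn | evidence) = 0.023232 / 0.29805 ≈ 0.078.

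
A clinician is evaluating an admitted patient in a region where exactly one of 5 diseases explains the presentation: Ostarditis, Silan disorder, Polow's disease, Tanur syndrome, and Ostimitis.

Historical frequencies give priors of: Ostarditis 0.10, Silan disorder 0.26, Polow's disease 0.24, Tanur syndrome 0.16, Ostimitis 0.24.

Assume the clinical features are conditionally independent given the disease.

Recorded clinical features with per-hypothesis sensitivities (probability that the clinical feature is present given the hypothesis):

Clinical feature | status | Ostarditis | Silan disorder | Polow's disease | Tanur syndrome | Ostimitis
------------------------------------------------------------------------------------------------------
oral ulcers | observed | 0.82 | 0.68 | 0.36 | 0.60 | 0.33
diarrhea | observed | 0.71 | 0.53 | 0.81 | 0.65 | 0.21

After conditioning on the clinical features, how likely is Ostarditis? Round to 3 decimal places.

By Bayes' rule with conditional independence, the unnormalized weight for each hypothesis is prior × ∏ likelihoods:
  Ostarditis: 0.10 × 0.82 × 0.71 = 0.05822
  Silan disorder: 0.26 × 0.68 × 0.53 = 0.093704
  Polow's disease: 0.24 × 0.36 × 0.81 = 0.069984
  Tanur syndrome: 0.16 × 0.60 × 0.65 = 0.0624
  Ostimitis: 0.24 × 0.33 × 0.21 = 0.016632
The unnormalized weights sum to 0.30094.
P(Ostarditis | evidence) = 0.05822 / 0.30094 ≈ 0.193.

0.193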